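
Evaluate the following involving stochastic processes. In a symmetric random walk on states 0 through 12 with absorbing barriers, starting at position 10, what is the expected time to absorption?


For symmetric RW on 0,...,N with absorbing barriers, E(i) = i*(N-i)
E(10) = 10 * 2 = 20

20


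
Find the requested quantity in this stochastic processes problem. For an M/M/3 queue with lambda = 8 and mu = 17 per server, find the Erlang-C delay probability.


a = lambda/mu = 0.4706
rho = a/c = 0.1569
Erlang-C formula applied:
C(c,a) = 0.0129

0.0129


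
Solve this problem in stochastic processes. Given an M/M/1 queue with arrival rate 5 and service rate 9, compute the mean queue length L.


rho = 5/9 = 0.5556
L = rho/(1-rho)
= 0.5556/0.4444
= 1.2500

1.2500


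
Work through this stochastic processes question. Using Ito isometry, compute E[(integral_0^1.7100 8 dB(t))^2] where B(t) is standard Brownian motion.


By Ito isometry: E[(int f dB)^2] = int f^2 dt
= 8^2 * 1.7100
= 64 * 1.7100 = 109.4400

109.4400


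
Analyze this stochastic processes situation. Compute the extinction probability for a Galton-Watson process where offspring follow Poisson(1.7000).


Since mu = 1.7000 > 1, extinction prob q < 1.
Solve s = exp(mu*(s-1)) iteratively.
q = 0.3088

0.3088


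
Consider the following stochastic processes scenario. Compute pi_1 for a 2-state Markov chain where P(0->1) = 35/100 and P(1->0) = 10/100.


Stationary distribution: pi_0 = p10/(p01+p10), pi_1 = p01/(p01+p10)
p01 = 0.3500, p10 = 0.1000
pi_1 = 0.7778

0.7778


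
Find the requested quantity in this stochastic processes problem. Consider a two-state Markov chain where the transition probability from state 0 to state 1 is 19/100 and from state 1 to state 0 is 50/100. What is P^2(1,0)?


Computing P^2 by matrix multiplication.
P = [[0.8100, 0.1900], [0.5000, 0.5000]]
After raising P to the power 2:
P^2(1,0) = 0.6550

0.6550


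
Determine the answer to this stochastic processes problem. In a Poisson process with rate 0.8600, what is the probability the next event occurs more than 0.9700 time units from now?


P(X > t) = exp(-lambda * t)
= exp(-0.8600 * 0.9700)
= exp(-0.8342) = 0.4342

0.4342


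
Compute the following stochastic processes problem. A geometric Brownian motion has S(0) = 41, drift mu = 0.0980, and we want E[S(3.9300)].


E[S(t)] = S(0) * exp(mu * t)
= 41 * exp(0.0980 * 3.9300)
= 41 * 1.4698
= 60.2626

60.2626


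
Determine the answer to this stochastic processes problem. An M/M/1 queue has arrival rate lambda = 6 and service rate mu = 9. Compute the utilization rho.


rho = lambda/mu
= 6/9
= 0.6667

0.6667


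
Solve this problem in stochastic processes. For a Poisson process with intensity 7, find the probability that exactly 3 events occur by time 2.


P(N(t)=k) = (lambda*t)^k * exp(-lambda*t) / k!
lambda*t = 14
= 14^3 * exp(-14) / 3!
= 2744 * 8.3153e-07 / 6
= 3.8029e-04

3.8029e-04


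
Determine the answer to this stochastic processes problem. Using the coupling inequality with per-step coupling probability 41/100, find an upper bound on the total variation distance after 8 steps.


TV distance bound <= (1-delta)^n
= (1 - 0.4100)^8
= 0.5900^8
= 0.0147

0.0147


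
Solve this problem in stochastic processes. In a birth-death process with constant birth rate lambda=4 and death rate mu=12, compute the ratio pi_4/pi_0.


For birth-death process, pi_n/pi_0 = (lambda/mu)^n
= (4/12)^4
= 0.0123

0.0123


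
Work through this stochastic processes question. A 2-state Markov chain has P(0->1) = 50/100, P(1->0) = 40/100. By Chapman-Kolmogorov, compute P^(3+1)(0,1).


P^4 = P^3 * P^1
Computing via matrix multiplication of the transition matrix.
Entry (0,1) of P^4 = 0.5555

0.5555


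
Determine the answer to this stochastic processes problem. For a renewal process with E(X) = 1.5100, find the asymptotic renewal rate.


Long-run renewal rate = 1/E(X)
= 1/1.5100
= 0.6623

0.6623


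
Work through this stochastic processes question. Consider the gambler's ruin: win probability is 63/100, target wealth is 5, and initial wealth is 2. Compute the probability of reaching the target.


Gambler's ruin formula:
r = q/p = 0.3700/0.6300 = 0.5873
P(win) = (1 - r^i)/(1 - r^N)
= (1 - 0.5873^2)/(1 - 0.5873^5)
= 0.7043

0.7043


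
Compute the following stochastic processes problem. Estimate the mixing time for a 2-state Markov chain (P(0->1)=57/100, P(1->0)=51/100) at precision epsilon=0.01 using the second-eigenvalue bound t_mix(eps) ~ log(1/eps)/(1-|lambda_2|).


lambda_2 = |1 - p01 - p10| = |1 - 0.5700 - 0.5100| = 0.0800
t_mix ~ log(1/eps)/(1 - |lambda_2|)
= log(100)/(1 - 0.0800) = 4.6052/0.9200
= 5.0056

5.0056


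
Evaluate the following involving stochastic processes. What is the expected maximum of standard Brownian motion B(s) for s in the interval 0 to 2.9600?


E(max B(s)) = sqrt(2t/pi)
= sqrt(2*2.9600/pi)
= sqrt(1.8844)
= 1.3727

1.3727


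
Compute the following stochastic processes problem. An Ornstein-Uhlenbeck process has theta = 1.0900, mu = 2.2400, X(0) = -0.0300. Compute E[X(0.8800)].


E[X(t)] = mu + (X(0) - mu)*exp(-theta*t)
= 2.2400 + (-0.0300 - 2.2400)*exp(-1.0900*0.8800)
= 2.2400 + -2.2700 * 0.3832
= 1.3701

1.3701


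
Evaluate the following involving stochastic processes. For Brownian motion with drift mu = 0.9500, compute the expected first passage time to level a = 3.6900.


Expected first passage time = a/mu
= 3.6900/0.9500
= 3.8842

3.8842


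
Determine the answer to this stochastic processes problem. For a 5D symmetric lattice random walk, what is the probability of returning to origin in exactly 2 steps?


P(return in 2 steps) = P(reverse first step) = 1/(2d)
= 1/10
= 0.1000

0.1000


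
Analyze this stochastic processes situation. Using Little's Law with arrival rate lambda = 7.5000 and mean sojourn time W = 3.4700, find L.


Little's Law: L = lambda * W
= 7.5000 * 3.4700
= 26.0250

26.0250


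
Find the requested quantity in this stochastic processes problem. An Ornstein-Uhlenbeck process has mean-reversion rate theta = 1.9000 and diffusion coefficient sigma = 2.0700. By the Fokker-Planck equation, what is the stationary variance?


Stationary variance = sigma^2 / (2*theta)
= 2.0700^2 / (2*1.9000)
= 4.2849 / 3.8000
= 1.1276

1.1276


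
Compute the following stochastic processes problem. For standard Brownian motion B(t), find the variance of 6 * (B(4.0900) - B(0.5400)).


Var(alpha*(B(t)-B(s))) = alpha^2 * (t-s)
= 6^2 * (4.0900 - 0.5400)
= 36 * 3.5500
= 127.8000

127.8000


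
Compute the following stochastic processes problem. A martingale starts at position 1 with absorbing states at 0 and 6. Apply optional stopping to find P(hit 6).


By optional stopping theorem: E(M at tau) = M(0) = 1
P(hit 6)*6 + P(hit 0)*0 = 1
P(hit 6) = (1 - 0)/(6 - 0) = 1/6 = 0.1667

0.1667


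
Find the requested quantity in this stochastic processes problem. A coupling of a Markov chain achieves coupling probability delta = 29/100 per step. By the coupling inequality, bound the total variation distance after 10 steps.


TV distance bound <= (1-delta)^n
= (1 - 0.2900)^10
= 0.7100^10
= 0.0326

0.0326


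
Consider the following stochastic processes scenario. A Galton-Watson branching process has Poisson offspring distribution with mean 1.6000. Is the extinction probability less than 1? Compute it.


Since mu = 1.6000 > 1, extinction prob q < 1.
Solve s = exp(mu*(s-1)) iteratively.
q = 0.3580

0.3580


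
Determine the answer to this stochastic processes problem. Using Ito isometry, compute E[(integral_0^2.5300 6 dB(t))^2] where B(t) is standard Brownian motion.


By Ito isometry: E[(int f dB)^2] = int f^2 dt
= 6^2 * 2.5300
= 36 * 2.5300 = 91.0800

91.0800


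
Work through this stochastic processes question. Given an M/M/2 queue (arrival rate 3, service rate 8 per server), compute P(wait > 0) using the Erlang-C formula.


a = lambda/mu = 0.3750
rho = a/c = 0.1875
Erlang-C formula applied:
C(c,a) = 0.0592

0.0592


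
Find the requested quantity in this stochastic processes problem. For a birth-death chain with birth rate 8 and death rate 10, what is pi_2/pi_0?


For birth-death process, pi_n/pi_0 = (lambda/mu)^n
= (8/10)^2
= 0.6400

0.6400


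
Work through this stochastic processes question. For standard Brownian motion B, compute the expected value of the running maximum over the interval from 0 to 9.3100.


E(max B(s)) = sqrt(2t/pi)
= sqrt(2*9.3100/pi)
= sqrt(5.9269)
= 2.4345

2.4345


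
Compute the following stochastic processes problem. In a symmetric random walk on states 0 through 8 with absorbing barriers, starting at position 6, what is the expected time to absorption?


For symmetric RW on 0,...,N with absorbing barriers, E(i) = i*(N-i)
E(6) = 6 * 2 = 12

12


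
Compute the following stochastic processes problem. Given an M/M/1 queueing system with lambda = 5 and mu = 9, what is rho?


rho = lambda/mu
= 5/9
= 0.5556

0.5556


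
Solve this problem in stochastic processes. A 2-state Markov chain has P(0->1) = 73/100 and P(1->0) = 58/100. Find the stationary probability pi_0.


Stationary distribution: pi_0 = p10/(p01+p10), pi_1 = p01/(p01+p10)
p01 = 0.7300, p10 = 0.5800
pi_0 = 0.4427

0.4427


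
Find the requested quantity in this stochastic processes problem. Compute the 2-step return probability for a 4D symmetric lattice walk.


P(return in 2 steps) = P(reverse first step) = 1/(2d)
= 1/8
= 0.1250

0.1250


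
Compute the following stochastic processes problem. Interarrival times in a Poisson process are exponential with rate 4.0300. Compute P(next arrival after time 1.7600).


P(X > t) = exp(-lambda * t)
= exp(-4.0300 * 1.7600)
= exp(-7.0928) = 8.3107e-04

8.3107e-04


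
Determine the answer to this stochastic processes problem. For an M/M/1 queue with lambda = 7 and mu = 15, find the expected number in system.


rho = 7/15 = 0.4667
L = rho/(1-rho)
= 0.4667/0.5333
= 0.8750

0.8750


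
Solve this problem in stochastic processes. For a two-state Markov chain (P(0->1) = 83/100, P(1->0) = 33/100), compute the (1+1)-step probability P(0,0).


P^2 = P^1 * P^1
Computing via matrix multiplication of the transition matrix.
Entry (0,0) of P^2 = 0.3028

0.3028


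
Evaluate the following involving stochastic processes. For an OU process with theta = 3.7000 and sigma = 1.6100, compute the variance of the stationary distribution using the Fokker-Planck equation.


Stationary variance = sigma^2 / (2*theta)
= 1.6100^2 / (2*3.7000)
= 2.5921 / 7.4000
= 0.3503

0.3503


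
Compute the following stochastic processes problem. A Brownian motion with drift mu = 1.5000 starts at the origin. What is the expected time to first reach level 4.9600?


Expected first passage time = a/mu
= 4.9600/1.5000
= 3.3067

3.3067


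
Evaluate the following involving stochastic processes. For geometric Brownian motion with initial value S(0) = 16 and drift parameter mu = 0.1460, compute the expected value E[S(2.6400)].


E[S(t)] = S(0) * exp(mu * t)
= 16 * exp(0.1460 * 2.6400)
= 16 * 1.4703
= 23.5242

23.5242


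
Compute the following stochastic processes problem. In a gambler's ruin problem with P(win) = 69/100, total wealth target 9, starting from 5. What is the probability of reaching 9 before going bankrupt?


Gambler's ruin formula:
r = q/p = 0.3100/0.6900 = 0.4493
P(win) = (1 - r^i)/(1 - r^N)
= (1 - 0.4493^5)/(1 - 0.4493^9)
= 0.9824

0.9824


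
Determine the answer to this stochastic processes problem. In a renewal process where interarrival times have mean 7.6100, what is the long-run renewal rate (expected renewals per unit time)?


Long-run renewal rate = 1/E(X)
= 1/7.6100
= 0.1314

0.1314


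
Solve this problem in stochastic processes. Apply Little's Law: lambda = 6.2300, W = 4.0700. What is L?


Little's Law: L = lambda * W
= 6.2300 * 4.0700
= 25.3561

25.3561


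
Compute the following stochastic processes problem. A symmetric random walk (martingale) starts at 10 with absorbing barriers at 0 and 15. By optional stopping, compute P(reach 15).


By optional stopping theorem: E(M at tau) = M(0) = 10
P(hit 15)*15 + P(hit 0)*0 = 10
P(hit 15) = (10 - 0)/(15 - 0) = 2/3 = 0.6667

0.6667


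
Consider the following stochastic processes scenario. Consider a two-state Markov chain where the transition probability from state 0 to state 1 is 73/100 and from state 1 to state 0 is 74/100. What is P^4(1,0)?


Computing P^4 by matrix multiplication.
P = [[0.2700, 0.7300], [0.7400, 0.2600]]
After raising P to the power 4:
P^4(1,0) = 0.4788

0.4788


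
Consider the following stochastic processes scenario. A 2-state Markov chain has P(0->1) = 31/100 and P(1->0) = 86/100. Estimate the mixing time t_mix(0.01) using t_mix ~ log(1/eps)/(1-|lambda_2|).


lambda_2 = |1 - p01 - p10| = |1 - 0.3100 - 0.8600| = 0.1700
t_mix ~ log(1/eps)/(1 - |lambda_2|)
= log(100)/(1 - 0.1700) = 4.6052/0.8300
= 5.5484

5.5484


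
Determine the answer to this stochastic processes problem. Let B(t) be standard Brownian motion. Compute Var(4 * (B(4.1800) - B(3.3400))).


Var(alpha*(B(t)-B(s))) = alpha^2 * (t-s)
= 4^2 * (4.1800 - 3.3400)
= 16 * 0.8400
= 13.4400

13.4400


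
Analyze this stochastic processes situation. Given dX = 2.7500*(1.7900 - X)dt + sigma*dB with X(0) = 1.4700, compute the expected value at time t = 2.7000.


E[X(t)] = mu + (X(0) - mu)*exp(-theta*t)
= 1.7900 + (1.4700 - 1.7900)*exp(-2.7500*2.7000)
= 1.7900 + -0.3200 * 5.9616e-04
= 1.7898

1.7898


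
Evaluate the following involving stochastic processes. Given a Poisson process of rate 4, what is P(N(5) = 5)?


P(N(t)=k) = (lambda*t)^k * exp(-lambda*t) / k!
lambda*t = 20
= 20^5 * exp(-20) / 5!
= 3200000 * 2.0612e-09 / 120
= 5.4964e-05

5.4964e-05


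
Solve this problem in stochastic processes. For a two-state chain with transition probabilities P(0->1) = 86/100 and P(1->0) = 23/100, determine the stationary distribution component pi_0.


Stationary distribution: pi_0 = p10/(p01+p10), pi_1 = p01/(p01+p10)
p01 = 0.8600, p10 = 0.2300
pi_0 = 0.2110

0.2110


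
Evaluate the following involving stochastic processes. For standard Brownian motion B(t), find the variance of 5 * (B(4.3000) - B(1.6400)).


Var(alpha*(B(t)-B(s))) = alpha^2 * (t-s)
= 5^2 * (4.3000 - 1.6400)
= 25 * 2.6600
= 66.5000

66.5000


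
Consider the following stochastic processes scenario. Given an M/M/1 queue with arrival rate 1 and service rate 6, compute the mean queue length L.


rho = 1/6 = 0.1667
L = rho/(1-rho)
= 0.1667/0.8333
= 0.2000

0.2000


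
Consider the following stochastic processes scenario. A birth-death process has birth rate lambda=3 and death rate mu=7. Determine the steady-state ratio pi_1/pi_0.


For birth-death process, pi_n/pi_0 = (lambda/mu)^n
= (3/7)^1
= 0.4286

0.4286


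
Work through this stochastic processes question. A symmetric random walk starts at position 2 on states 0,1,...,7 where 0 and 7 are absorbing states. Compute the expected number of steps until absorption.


For symmetric RW on 0,...,N with absorbing barriers, E(i) = i*(N-i)
E(2) = 2 * 5 = 10

10


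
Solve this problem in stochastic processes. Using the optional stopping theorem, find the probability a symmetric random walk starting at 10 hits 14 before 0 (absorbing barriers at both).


By optional stopping theorem: E(M at tau) = M(0) = 10
P(hit 14)*14 + P(hit 0)*0 = 10
P(hit 14) = (10 - 0)/(14 - 0) = 5/7 = 0.7143

0.7143


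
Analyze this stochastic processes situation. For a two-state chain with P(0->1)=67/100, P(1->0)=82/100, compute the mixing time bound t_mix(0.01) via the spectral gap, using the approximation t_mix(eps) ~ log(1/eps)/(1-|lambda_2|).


lambda_2 = |1 - p01 - p10| = |1 - 0.6700 - 0.8200| = 0.4900
t_mix ~ log(1/eps)/(1 - |lambda_2|)
= log(100)/(1 - 0.4900) = 4.6052/0.5100
= 9.0297

9.0297


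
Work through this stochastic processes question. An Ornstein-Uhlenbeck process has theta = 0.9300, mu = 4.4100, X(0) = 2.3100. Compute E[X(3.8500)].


E[X(t)] = mu + (X(0) - mu)*exp(-theta*t)
= 4.4100 + (2.3100 - 4.4100)*exp(-0.9300*3.8500)
= 4.4100 + -2.1000 * 0.0279
= 4.3515

4.3515


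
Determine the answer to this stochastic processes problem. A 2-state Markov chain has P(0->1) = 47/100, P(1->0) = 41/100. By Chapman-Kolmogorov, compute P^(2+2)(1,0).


P^4 = P^2 * P^2
Computing via matrix multiplication of the transition matrix.
Entry (1,0) of P^4 = 0.4658

0.4658


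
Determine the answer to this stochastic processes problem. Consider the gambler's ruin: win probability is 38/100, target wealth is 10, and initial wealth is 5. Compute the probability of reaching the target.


Gambler's ruin formula:
r = q/p = 0.6200/0.3800 = 1.6316
P(win) = (1 - r^i)/(1 - r^N)
= (1 - 1.6316^5)/(1 - 1.6316^10)
= 0.0796

0.0796


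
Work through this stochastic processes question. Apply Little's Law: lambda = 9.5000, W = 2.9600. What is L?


Little's Law: L = lambda * W
= 9.5000 * 2.9600
= 28.1200

28.1200


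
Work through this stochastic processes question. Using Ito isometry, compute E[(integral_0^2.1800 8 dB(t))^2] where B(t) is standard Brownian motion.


By Ito isometry: E[(int f dB)^2] = int f^2 dt
= 8^2 * 2.1800
= 64 * 2.1800 = 139.5200

139.5200


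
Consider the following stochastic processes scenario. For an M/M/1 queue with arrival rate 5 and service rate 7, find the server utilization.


rho = lambda/mu
= 5/7
= 0.7143

0.7143


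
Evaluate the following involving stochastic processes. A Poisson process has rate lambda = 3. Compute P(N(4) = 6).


P(N(t)=k) = (lambda*t)^k * exp(-lambda*t) / k!
lambda*t = 12
= 12^6 * exp(-12) / 6!
= 2985984 * 6.1442e-06 / 720
= 0.0255

0.0255


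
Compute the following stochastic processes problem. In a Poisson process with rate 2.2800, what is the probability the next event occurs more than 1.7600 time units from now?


P(X > t) = exp(-lambda * t)
= exp(-2.2800 * 1.7600)
= exp(-4.0128) = 0.0181

0.0181


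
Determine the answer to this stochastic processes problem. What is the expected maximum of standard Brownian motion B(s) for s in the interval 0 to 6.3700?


E(max B(s)) = sqrt(2t/pi)
= sqrt(2*6.3700/pi)
= sqrt(4.0553)
= 2.0138

2.0138


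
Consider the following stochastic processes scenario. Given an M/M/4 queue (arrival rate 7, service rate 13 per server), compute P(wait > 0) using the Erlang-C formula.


a = lambda/mu = 0.5385
rho = a/c = 0.1346
Erlang-C formula applied:
C(c,a) = 0.0024

0.0024


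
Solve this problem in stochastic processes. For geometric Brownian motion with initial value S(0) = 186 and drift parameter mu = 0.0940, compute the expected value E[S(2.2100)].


E[S(t)] = S(0) * exp(mu * t)
= 186 * exp(0.0940 * 2.2100)
= 186 * 1.2309
= 228.9461

228.9461


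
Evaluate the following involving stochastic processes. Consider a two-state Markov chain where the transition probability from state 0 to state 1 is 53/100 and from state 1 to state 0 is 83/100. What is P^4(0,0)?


Computing P^4 by matrix multiplication.
P = [[0.4700, 0.5300], [0.8300, 0.1700]]
After raising P to the power 4:
P^4(0,0) = 0.6168

0.6168


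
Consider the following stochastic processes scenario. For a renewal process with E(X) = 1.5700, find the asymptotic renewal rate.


Long-run renewal rate = 1/E(X)
= 1/1.5700
= 0.6369

0.6369


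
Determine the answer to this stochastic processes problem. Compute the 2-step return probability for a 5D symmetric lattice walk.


P(return in 2 steps) = P(reverse first step) = 1/(2d)
= 1/10
= 0.1000

0.1000


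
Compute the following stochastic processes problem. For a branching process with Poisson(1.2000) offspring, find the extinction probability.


Since mu = 1.2000 > 1, extinction prob q < 1.
Solve s = exp(mu*(s-1)) iteratively.
q = 0.6863

0.6863


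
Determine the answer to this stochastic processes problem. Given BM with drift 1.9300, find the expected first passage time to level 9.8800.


Expected first passage time = a/mu
= 9.8800/1.9300
= 5.1192

5.1192


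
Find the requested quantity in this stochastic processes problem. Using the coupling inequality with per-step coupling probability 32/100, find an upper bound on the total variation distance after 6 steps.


TV distance bound <= (1-delta)^n
= (1 - 0.3200)^6
= 0.6800^6
= 0.0989

0.0989


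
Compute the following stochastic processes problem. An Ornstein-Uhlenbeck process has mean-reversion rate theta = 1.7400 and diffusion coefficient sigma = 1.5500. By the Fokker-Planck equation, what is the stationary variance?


Stationary variance = sigma^2 / (2*theta)
= 1.5500^2 / (2*1.7400)
= 2.4025 / 3.4800
= 0.6904

0.6904


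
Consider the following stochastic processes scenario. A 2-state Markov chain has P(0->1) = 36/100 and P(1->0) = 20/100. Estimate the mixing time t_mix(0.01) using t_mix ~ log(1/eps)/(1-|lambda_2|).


lambda_2 = |1 - p01 - p10| = |1 - 0.3600 - 0.2000| = 0.4400
t_mix ~ log(1/eps)/(1 - |lambda_2|)
= log(100)/(1 - 0.4400) = 4.6052/0.5600
= 8.2235

8.2235


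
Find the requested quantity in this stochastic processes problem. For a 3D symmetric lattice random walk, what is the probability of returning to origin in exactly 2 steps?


P(return in 2 steps) = P(reverse first step) = 1/(2d)
= 1/6
= 0.1667

0.1667


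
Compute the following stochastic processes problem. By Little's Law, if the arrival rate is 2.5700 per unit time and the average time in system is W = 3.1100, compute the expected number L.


Little's Law: L = lambda * W
= 2.5700 * 3.1100
= 7.9927

7.9927


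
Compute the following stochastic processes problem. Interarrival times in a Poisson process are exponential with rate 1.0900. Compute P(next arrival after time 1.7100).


P(X > t) = exp(-lambda * t)
= exp(-1.0900 * 1.7100)
= exp(-1.8639) = 0.1551

0.1551


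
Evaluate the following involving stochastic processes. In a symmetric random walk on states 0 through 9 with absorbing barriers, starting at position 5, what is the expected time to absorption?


For symmetric RW on 0,...,N with absorbing barriers, E(i) = i*(N-i)
E(5) = 5 * 4 = 20

20


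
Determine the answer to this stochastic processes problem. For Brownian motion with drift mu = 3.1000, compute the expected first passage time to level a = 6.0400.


Expected first passage time = a/mu
= 6.0400/3.1000
= 1.9484

1.9484


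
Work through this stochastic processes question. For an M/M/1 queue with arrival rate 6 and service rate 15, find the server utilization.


rho = lambda/mu
= 6/15
= 0.4000

0.4000


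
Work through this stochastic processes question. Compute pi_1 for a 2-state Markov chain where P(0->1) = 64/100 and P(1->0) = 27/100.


Stationary distribution: pi_0 = p10/(p01+p10), pi_1 = p01/(p01+p10)
p01 = 0.6400, p10 = 0.2700
pi_1 = 0.7033

0.7033


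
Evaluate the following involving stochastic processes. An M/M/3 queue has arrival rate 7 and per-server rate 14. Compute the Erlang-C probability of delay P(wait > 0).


a = lambda/mu = 0.5000
rho = a/c = 0.1667
Erlang-C formula applied:
C(c,a) = 0.0152

0.0152


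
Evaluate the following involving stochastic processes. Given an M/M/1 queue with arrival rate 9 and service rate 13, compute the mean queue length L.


rho = 9/13 = 0.6923
L = rho/(1-rho)
= 0.6923/0.3077
= 2.2500

2.2500


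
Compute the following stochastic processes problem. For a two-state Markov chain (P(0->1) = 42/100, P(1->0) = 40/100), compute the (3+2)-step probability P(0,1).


P^5 = P^3 * P^2
Computing via matrix multiplication of the transition matrix.
Entry (0,1) of P^5 = 0.5121

0.5121


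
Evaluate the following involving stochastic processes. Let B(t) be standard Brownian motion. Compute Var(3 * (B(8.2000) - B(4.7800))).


Var(alpha*(B(t)-B(s))) = alpha^2 * (t-s)
= 3^2 * (8.2000 - 4.7800)
= 9 * 3.4200
= 30.7800

30.7800


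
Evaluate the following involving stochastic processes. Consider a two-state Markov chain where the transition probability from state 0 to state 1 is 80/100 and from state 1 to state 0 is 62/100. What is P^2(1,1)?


Computing P^2 by matrix multiplication.
P = [[0.2000, 0.8000], [0.6200, 0.3800]]
After raising P to the power 2:
P^2(1,1) = 0.6404

0.6404


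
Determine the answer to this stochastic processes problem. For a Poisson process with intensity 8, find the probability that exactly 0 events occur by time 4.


P(N(t)=k) = (lambda*t)^k * exp(-lambda*t) / k!
lambda*t = 32
= 32^0 * exp(-32) / 0!
= 1 * 1.2664e-14 / 1
= 1.2664e-14

1.2664e-14


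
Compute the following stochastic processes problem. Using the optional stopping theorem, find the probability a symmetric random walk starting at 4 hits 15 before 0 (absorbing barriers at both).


By optional stopping theorem: E(M at tau) = M(0) = 4
P(hit 15)*15 + P(hit 0)*0 = 4
P(hit 15) = (4 - 0)/(15 - 0) = 4/15 = 0.2667

0.2667


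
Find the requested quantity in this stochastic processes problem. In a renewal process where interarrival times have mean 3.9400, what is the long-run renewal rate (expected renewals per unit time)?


Long-run renewal rate = 1/E(X)
= 1/3.9400
= 0.2538

0.2538


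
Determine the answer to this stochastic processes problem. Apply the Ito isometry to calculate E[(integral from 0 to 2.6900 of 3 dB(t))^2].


By Ito isometry: E[(int f dB)^2] = int f^2 dt
= 3^2 * 2.6900
= 9 * 2.6900 = 24.2100

24.2100


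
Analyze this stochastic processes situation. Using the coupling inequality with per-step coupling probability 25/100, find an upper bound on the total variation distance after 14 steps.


TV distance bound <= (1-delta)^n
= (1 - 0.2500)^14
= 0.7500^14
= 0.0178

0.0178


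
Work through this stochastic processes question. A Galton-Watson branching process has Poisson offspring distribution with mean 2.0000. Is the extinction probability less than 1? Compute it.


Since mu = 2.0000 > 1, extinction prob q < 1.
Solve s = exp(mu*(s-1)) iteratively.
q = 0.2032

0.2032


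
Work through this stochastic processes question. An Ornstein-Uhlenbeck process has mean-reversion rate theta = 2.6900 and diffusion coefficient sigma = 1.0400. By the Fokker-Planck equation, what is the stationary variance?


Stationary variance = sigma^2 / (2*theta)
= 1.0400^2 / (2*2.6900)
= 1.0816 / 5.3800
= 0.2010

0.2010


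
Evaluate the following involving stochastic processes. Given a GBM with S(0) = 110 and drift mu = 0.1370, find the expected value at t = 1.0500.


E[S(t)] = S(0) * exp(mu * t)
= 110 * exp(0.1370 * 1.0500)
= 110 * 1.1547
= 127.0182

127.0182


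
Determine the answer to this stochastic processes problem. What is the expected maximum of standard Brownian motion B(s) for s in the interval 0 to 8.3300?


E(max B(s)) = sqrt(2t/pi)
= sqrt(2*8.3300/pi)
= sqrt(5.3030)
= 2.3028

2.3028


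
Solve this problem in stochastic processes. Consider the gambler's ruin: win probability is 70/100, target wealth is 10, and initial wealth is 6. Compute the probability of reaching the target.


Gambler's ruin formula:
r = q/p = 0.3000/0.7000 = 0.4286
P(win) = (1 - r^i)/(1 - r^N)
= (1 - 0.4286^6)/(1 - 0.4286^10)
= 0.9940

0.9940


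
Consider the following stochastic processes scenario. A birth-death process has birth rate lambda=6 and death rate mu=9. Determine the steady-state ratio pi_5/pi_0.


For birth-death process, pi_n/pi_0 = (lambda/mu)^n
= (6/9)^5
= 0.1317

0.1317


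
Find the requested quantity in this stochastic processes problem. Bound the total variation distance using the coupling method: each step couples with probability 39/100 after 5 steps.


TV distance bound <= (1-delta)^n
= (1 - 0.3900)^5
= 0.6100^5
= 0.0845

0.0845


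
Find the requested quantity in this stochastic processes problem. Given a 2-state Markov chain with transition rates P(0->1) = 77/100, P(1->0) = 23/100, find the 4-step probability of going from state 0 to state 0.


Computing P^4 by matrix multiplication.
P = [[0.2300, 0.7700], [0.2300, 0.7700]]
After raising P to the power 4:
P^4(0,0) = 0.2300

0.2300


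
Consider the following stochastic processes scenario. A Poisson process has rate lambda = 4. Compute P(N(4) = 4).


P(N(t)=k) = (lambda*t)^k * exp(-lambda*t) / k!
lambda*t = 16
= 16^4 * exp(-16) / 4!
= 65536 * 1.1254e-07 / 24
= 3.0730e-04

3.0730e-04


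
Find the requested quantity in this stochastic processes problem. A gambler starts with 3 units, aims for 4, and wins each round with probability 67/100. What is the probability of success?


Gambler's ruin formula:
r = q/p = 0.3300/0.6700 = 0.4925
P(win) = (1 - r^i)/(1 - r^N)
= (1 - 0.4925^3)/(1 - 0.4925^4)
= 0.9356

0.9356


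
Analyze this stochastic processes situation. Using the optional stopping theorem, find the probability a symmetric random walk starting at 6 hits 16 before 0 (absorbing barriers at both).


By optional stopping theorem: E(M at tau) = M(0) = 6
P(hit 16)*16 + P(hit 0)*0 = 6
P(hit 16) = (6 - 0)/(16 - 0) = 3/8 = 0.3750

0.3750


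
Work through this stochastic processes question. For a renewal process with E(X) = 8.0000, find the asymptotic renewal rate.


Long-run renewal rate = 1/E(X)
= 1/8.0000
= 0.1250

0.1250


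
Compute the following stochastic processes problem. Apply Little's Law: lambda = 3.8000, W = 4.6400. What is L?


Little's Law: L = lambda * W
= 3.8000 * 4.6400
= 17.6320

17.6320


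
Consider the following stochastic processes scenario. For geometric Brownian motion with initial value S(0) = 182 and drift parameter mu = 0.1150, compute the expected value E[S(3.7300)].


E[S(t)] = S(0) * exp(mu * t)
= 182 * exp(0.1150 * 3.7300)
= 182 * 1.5356
= 279.4873

279.4873


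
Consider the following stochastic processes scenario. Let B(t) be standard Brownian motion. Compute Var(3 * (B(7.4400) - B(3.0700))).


Var(alpha*(B(t)-B(s))) = alpha^2 * (t-s)
= 3^2 * (7.4400 - 3.0700)
= 9 * 4.3700
= 39.3300

39.3300


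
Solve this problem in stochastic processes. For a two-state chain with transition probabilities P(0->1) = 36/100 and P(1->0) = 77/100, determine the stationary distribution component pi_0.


Stationary distribution: pi_0 = p10/(p01+p10), pi_1 = p01/(p01+p10)
p01 = 0.3600, p10 = 0.7700
pi_0 = 0.6814

0.6814


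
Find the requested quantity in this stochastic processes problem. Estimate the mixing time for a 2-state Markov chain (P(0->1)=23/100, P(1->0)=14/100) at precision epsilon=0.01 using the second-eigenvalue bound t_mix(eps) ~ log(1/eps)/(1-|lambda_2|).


lambda_2 = |1 - p01 - p10| = |1 - 0.2300 - 0.1400| = 0.6300
t_mix ~ log(1/eps)/(1 - |lambda_2|)
= log(100)/(1 - 0.6300) = 4.6052/0.3700
= 12.4464

12.4464


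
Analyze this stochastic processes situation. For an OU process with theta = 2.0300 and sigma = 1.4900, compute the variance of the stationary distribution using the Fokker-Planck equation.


Stationary variance = sigma^2 / (2*theta)
= 1.4900^2 / (2*2.0300)
= 2.2201 / 4.0600
= 0.5468

0.5468


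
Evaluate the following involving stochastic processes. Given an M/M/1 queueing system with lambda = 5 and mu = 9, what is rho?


rho = lambda/mu
= 5/9
= 0.5556

0.5556


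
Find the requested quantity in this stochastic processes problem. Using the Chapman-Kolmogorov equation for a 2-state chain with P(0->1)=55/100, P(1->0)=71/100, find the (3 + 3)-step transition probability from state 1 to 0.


P^6 = P^3 * P^3
Computing via matrix multiplication of the transition matrix.
Entry (1,0) of P^6 = 0.5633

0.5633


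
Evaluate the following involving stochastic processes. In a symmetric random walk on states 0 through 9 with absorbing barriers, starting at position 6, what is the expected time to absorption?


For symmetric RW on 0,...,N with absorbing barriers, E(i) = i*(N-i)
E(6) = 6 * 3 = 18

18


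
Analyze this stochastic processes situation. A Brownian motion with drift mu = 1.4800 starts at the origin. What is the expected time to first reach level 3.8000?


Expected first passage time = a/mu
= 3.8000/1.4800
= 2.5676

2.5676


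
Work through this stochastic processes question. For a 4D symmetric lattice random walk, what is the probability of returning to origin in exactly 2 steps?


P(return in 2 steps) = P(reverse first step) = 1/(2d)
= 1/8
= 0.1250

0.1250


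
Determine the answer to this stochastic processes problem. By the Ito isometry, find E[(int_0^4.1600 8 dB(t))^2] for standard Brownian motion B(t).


By Ito isometry: E[(int f dB)^2] = int f^2 dt
= 8^2 * 4.1600
= 64 * 4.1600 = 266.2400

266.2400


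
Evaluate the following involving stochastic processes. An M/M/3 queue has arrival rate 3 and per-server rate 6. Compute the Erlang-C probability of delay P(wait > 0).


a = lambda/mu = 0.5000
rho = a/c = 0.1667
Erlang-C formula applied:
C(c,a) = 0.0152

0.0152


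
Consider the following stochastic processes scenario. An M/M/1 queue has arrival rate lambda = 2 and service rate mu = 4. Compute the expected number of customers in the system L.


rho = 2/4 = 0.5000
L = rho/(1-rho)
= 0.5000/0.5000
= 1.0000

1.0000


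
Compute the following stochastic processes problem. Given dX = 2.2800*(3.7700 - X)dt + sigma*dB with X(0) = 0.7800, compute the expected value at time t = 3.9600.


E[X(t)] = mu + (X(0) - mu)*exp(-theta*t)
= 3.7700 + (0.7800 - 3.7700)*exp(-2.2800*3.9600)
= 3.7700 + -2.9900 * 1.1991e-04
= 3.7696

3.7696


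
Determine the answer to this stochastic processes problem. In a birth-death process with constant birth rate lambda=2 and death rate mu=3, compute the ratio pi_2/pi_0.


For birth-death process, pi_n/pi_0 = (lambda/mu)^n
= (2/3)^2
= 0.4444

0.4444


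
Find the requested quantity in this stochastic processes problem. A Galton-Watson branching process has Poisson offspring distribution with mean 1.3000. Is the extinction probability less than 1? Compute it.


Since mu = 1.3000 > 1, extinction prob q < 1.
Solve s = exp(mu*(s-1)) iteratively.
q = 0.5770

0.5770


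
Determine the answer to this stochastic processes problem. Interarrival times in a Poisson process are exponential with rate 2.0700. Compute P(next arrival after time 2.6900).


P(X > t) = exp(-lambda * t)
= exp(-2.0700 * 2.6900)
= exp(-5.5683) = 0.0038

0.0038


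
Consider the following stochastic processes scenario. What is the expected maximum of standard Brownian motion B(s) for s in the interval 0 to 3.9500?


E(max B(s)) = sqrt(2t/pi)
= sqrt(2*3.9500/pi)
= sqrt(2.5146)
= 1.5858

1.5858


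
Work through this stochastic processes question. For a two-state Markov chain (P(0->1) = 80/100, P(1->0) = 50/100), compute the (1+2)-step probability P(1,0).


P^3 = P^1 * P^2
Computing via matrix multiplication of the transition matrix.
Entry (1,0) of P^3 = 0.3950

0.3950


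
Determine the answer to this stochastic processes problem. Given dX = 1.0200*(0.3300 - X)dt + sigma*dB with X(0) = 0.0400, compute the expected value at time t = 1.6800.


E[X(t)] = mu + (X(0) - mu)*exp(-theta*t)
= 0.3300 + (0.0400 - 0.3300)*exp(-1.0200*1.6800)
= 0.3300 + -0.2900 * 0.1802
= 0.2777

0.2777


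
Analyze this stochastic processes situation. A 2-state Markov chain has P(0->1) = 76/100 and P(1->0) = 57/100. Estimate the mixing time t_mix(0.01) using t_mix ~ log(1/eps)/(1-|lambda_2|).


lambda_2 = |1 - p01 - p10| = |1 - 0.7600 - 0.5700| = 0.3300
t_mix ~ log(1/eps)/(1 - |lambda_2|)
= log(100)/(1 - 0.3300) = 4.6052/0.6700
= 6.8734

6.8734


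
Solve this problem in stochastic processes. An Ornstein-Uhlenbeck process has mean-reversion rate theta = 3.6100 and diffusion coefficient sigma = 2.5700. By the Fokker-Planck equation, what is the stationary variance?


Stationary variance = sigma^2 / (2*theta)
= 2.5700^2 / (2*3.6100)
= 6.6049 / 7.2200
= 0.9148

0.9148


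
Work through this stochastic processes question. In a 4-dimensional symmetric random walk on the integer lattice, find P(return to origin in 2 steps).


P(return in 2 steps) = P(reverse first step) = 1/(2d)
= 1/8
= 0.1250

0.1250


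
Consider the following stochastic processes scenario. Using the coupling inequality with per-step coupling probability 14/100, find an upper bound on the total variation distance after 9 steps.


TV distance bound <= (1-delta)^n
= (1 - 0.1400)^9
= 0.8600^9
= 0.2573

0.2573


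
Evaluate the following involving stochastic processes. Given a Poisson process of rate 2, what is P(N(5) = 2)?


P(N(t)=k) = (lambda*t)^k * exp(-lambda*t) / k!
lambda*t = 10
= 10^2 * exp(-10) / 2!
= 100 * 4.5400e-05 / 2
= 0.0023

0.0023


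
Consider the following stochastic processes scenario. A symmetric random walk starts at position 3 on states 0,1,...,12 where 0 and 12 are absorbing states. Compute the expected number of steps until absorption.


For symmetric RW on 0,...,N with absorbing barriers, E(i) = i*(N-i)
E(3) = 3 * 9 = 27

27


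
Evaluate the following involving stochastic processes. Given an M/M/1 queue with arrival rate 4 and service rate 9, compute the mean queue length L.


rho = 4/9 = 0.4444
L = rho/(1-rho)
= 0.4444/0.5556
= 0.8000

0.8000


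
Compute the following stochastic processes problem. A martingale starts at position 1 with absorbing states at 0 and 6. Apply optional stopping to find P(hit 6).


By optional stopping theorem: E(M at tau) = M(0) = 1
P(hit 6)*6 + P(hit 0)*0 = 1
P(hit 6) = (1 - 0)/(6 - 0) = 1/6 = 0.1667

0.1667


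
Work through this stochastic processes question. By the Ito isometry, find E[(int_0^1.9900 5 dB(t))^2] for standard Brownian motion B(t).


By Ito isometry: E[(int f dB)^2] = int f^2 dt
= 5^2 * 1.9900
= 25 * 1.9900 = 49.7500

49.7500


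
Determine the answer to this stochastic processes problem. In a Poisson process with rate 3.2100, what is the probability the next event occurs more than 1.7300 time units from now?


P(X > t) = exp(-lambda * t)
= exp(-3.2100 * 1.7300)
= exp(-5.5533) = 0.0039

0.0039


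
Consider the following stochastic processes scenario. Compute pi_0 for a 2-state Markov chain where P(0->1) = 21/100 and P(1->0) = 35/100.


Stationary distribution: pi_0 = p10/(p01+p10), pi_1 = p01/(p01+p10)
p01 = 0.2100, p10 = 0.3500
pi_0 = 0.6250

0.6250


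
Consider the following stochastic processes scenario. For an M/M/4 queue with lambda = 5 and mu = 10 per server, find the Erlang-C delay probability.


a = lambda/mu = 0.5000
rho = a/c = 0.1250
Erlang-C formula applied:
C(c,a) = 0.0018

0.0018


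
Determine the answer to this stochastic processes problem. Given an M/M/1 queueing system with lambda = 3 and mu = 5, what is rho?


rho = lambda/mu
= 3/5
= 0.6000

0.6000


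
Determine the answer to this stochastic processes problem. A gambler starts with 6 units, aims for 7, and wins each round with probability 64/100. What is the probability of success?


Gambler's ruin formula:
r = q/p = 0.3600/0.6400 = 0.5625
P(win) = (1 - r^i)/(1 - r^N)
= (1 - 0.5625^6)/(1 - 0.5625^7)
= 0.9859

0.9859


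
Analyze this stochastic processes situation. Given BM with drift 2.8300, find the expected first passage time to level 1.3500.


Expected first passage time = a/mu
= 1.3500/2.8300
= 0.4770

0.4770


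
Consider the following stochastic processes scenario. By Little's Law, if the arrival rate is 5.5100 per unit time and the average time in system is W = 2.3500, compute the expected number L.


Little's Law: L = lambda * W
= 5.5100 * 2.3500
= 12.9485

12.9485


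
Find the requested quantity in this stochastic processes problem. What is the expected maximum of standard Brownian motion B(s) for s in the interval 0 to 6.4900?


E(max B(s)) = sqrt(2t/pi)
= sqrt(2*6.4900/pi)
= sqrt(4.1317)
= 2.0326

2.0326


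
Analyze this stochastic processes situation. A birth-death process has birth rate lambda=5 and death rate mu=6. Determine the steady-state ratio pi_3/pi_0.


For birth-death process, pi_n/pi_0 = (lambda/mu)^n
= (5/6)^3
= 0.5787

0.5787
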